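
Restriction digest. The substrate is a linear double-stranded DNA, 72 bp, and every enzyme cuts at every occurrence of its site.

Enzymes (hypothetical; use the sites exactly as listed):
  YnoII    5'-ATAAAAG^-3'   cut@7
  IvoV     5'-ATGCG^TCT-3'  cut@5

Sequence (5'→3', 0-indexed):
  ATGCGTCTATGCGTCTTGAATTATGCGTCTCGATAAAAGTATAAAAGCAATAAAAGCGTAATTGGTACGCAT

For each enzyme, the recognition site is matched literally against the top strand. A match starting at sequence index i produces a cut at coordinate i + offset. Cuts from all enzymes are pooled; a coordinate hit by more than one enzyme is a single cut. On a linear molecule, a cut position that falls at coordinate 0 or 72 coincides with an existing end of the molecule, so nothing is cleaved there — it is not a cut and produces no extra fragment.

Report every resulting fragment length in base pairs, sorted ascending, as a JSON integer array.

[5,8,8,9,12,14,16]

Scan for sites:
  YnoII ATAAAAG/7: at [32, 40, 49] ⇒ [39, 47, 56]
  IvoV ATGCGTCT/5: at [0, 8, 22] ⇒ [5, 13, 27]

Pooled cuts: [5, 13, 27, 39, 47, 56]

Fragments:
  [0,5): 5 bp
  [5,13): 8 bp
  [13,27): 14 bp
  [27,39): 12 bp
  [39,47): 8 bp
  [47,56): 9 bp
  [56,72): 16 bp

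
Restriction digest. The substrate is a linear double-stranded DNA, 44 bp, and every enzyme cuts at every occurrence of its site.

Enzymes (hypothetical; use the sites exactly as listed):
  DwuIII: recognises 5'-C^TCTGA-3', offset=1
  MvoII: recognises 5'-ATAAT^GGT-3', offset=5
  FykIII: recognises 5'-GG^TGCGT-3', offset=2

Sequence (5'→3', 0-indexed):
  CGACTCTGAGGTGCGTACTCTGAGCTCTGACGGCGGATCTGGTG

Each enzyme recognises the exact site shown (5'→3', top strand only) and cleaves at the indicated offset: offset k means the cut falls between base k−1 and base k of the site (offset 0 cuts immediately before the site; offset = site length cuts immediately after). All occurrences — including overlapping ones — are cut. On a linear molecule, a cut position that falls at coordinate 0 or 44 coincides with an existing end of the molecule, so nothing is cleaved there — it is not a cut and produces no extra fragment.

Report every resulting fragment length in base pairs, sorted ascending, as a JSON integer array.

Scan for sites:
  DwuIII (CTCTGA, off=1): starts [3, 17, 24] → cuts [4, 18, 25]
  MvoII (ATAATGGT, off=5): no sites
  FykIII (GGTGCGT, off=2): starts [9] → cuts [11]

All cut coordinates (distinct, sorted): [4, 11, 18, 25]

Fragment lengths:
  [0,4): 4 bp
  [4,11): 7 bp
  [11,18): 7 bp
  [18,25): 7 bp
  [25,44): 19 bp

[4,7,7,7,19]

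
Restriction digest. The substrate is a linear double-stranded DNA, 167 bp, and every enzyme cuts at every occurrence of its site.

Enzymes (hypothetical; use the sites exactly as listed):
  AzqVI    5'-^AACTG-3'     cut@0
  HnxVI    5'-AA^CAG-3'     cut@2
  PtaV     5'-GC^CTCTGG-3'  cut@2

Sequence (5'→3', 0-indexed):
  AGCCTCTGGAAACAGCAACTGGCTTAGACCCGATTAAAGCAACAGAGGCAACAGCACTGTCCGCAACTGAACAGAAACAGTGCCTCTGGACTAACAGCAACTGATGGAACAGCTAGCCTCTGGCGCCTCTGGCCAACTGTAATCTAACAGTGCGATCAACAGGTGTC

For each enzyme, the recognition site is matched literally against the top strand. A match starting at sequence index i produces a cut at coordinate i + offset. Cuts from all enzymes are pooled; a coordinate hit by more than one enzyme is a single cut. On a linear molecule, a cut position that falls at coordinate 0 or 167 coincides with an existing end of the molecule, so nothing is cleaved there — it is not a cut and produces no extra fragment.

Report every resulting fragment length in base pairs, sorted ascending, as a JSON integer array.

[3,4,4,6,6,7,8,8,8,9,9,9,11,11,12,13,13,26]

Per-enzyme occurrences:
  AzqVI (AACTG, off=0): starts [16, 64, 98, 134] → cuts [16, 64, 98, 134]
  HnxVI (AACAG, off=2): starts [10, 40, 49, 69, 75, 92, 107, 145, 157] → cuts [12, 42, 51, 71, 77, 94, 109, 147, 159]
  PtaV (GCCTCTGG, off=2): starts [1, 81, 115, 124] → cuts [3, 83, 117, 126]

Pooled cuts: [3, 12, 16, 42, 51, 64, 71, 77, 83, 94, 98, 109, 117, 126, 134, 147, 159]

Fragments:
  [0,3): 3 bp
  [3,12): 9 bp
  [12,16): 4 bp
  [16,42): 26 bp
  [42,51): 9 bp
  [51,64): 13 bp
  [64,71): 7 bp
  [71,77): 6 bp
  [77,83): 6 bp
  [83,94): 11 bp
  [94,98): 4 bp
  [98,109): 11 bp
  [109,117): 8 bp
  [117,126): 9 bp
  [126,134): 8 bp
  [134,147): 13 bp
  [147,159): 12 bp
  [159,167): 8 bp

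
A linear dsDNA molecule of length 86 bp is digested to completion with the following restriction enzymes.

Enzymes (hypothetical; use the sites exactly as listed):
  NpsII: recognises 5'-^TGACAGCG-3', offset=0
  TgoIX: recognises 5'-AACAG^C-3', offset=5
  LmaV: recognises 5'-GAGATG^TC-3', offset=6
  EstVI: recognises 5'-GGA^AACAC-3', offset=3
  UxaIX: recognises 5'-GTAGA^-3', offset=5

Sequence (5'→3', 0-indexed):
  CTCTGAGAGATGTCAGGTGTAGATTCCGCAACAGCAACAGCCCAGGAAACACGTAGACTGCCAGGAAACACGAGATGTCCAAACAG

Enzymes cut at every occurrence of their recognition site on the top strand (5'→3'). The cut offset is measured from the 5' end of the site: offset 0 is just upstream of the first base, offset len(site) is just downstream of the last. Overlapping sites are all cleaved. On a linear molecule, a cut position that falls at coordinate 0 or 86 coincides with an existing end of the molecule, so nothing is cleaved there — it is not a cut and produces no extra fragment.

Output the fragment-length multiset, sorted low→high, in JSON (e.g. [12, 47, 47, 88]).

Site scan:
  NpsII (TGACAGCG, off=0): no sites
  TgoIX (AACAGC, off=5): starts [29, 35] → cuts [34, 40]
  LmaV (GAGATGTC, off=6): starts [6, 71] → cuts [12, 77]
  EstVI (GGAAACAC, off=3): starts [44, 63] → cuts [47, 66]
  UxaIX (GTAGA, off=5): starts [18, 52] → cuts [23, 57]

All cut coordinates (distinct, sorted): [12, 23, 34, 40, 47, 57, 66, 77]

Fragment lengths:
  [0,12): 12 bp
  [12,23): 11 bp
  [23,34): 11 bp
  [34,40): 6 bp
  [40,47): 7 bp
  [47,57): 10 bp
  [57,66): 9 bp
  [66,77): 11 bp
  [77,86): 9 bp

[6,7,9,9,10,11,11,11,12]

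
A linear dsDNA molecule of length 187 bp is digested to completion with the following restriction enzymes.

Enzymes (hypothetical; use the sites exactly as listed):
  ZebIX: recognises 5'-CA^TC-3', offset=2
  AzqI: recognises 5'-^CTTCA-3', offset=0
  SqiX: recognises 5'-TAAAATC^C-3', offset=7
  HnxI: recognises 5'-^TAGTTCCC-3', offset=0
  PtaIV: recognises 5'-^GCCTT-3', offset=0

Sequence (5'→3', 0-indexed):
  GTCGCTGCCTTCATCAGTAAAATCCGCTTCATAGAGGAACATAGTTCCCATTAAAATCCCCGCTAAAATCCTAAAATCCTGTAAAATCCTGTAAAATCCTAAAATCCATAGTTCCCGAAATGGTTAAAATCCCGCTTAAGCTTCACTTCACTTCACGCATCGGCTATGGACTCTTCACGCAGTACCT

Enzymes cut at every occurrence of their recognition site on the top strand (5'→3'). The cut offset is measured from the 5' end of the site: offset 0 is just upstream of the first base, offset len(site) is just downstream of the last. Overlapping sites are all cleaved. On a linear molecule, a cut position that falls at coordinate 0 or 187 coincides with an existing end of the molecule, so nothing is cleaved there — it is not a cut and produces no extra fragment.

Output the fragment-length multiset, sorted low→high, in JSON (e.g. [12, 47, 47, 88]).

Per-enzyme occurrences:
  ZebIX CATC/2: at [11, 157] ⇒ [13, 159]
  AzqI CTTCA/0: at [8, 26, 140, 145, 150, 172] ⇒ [8, 26, 140, 145, 150, 172]
  SqiX TAAAATCC/7: at [17, 51, 63, 71, 81, 91, 99, 124] ⇒ [24, 58, 70, 78, 88, 98, 106, 131]
  HnxI TAGTTCCC/0: at [41, 108] ⇒ [41, 108]
  PtaIV GCCTT/0: at [6] ⇒ [6]

Pooled cuts: [6, 8, 13, 24, 26, 41, 58, 70, 78, 88, 98, 106, 108, 131, 140, 145, 150, 159, 172]

Fragment lengths:
  [0,6): 6 bp
  [6,8): 2 bp
  [8,13): 5 bp
  [13,24): 11 bp
  [24,26): 2 bp
  [26,41): 15 bp
  [41,58): 17 bp
  [58,70): 12 bp
  [70,78): 8 bp
  [78,88): 10 bp
  [88,98): 10 bp
  [98,106): 8 bp
  [106,108): 2 bp
  [108,131): 23 bp
  [131,140): 9 bp
  [140,145): 5 bp
  [145,150): 5 bp
  [150,159): 9 bp
  [159,172): 13 bp
  [172,187): 15 bp

[2,2,2,5,5,5,6,8,8,9,9,10,10,11,12,13,15,15,17,23]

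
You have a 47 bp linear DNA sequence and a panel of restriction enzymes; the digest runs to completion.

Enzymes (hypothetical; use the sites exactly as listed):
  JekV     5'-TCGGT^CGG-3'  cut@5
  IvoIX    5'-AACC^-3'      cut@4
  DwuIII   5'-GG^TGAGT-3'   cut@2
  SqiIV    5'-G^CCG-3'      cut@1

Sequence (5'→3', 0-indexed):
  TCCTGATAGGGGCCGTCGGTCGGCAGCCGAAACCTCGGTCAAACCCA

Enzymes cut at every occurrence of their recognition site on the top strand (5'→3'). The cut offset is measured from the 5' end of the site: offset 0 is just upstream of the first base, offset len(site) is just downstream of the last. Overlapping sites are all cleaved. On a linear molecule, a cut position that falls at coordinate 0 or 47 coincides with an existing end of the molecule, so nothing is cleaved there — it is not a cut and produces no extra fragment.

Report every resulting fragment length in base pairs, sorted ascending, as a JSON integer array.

Per-enzyme occurrences:
  JekV (TCGGTCGG, off=5): starts [15] → cuts [20]
  IvoIX (AACC, off=4): starts [30, 41] → cuts [34, 45]
  DwuIII (GGTGAGT, off=2): no sites
  SqiIV (GCCG, off=1): starts [11, 25] → cuts [12, 26]

All cut coordinates (distinct, sorted): [12, 20, 26, 34, 45]

Fragment lengths:
  [0,12): 12 bp
  [12,20): 8 bp
  [20,26): 6 bp
  [26,34): 8 bp
  [34,45): 11 bp
  [45,47): 2 bp

[2,6,8,8,11,12]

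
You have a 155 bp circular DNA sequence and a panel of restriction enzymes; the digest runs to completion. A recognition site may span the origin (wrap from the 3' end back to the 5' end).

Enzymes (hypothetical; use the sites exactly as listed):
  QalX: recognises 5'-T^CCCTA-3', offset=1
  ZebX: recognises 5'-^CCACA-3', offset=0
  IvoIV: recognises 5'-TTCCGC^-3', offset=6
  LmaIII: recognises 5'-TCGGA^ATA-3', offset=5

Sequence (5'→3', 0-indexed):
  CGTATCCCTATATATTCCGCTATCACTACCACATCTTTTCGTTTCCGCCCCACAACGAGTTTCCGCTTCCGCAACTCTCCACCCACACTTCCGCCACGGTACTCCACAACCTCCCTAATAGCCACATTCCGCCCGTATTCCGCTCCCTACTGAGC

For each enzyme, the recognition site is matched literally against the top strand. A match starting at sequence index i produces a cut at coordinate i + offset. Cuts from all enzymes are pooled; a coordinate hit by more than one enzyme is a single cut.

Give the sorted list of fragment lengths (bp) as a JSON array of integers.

Scan for sites:
  QalX TCCCTA/1: at [4, 111, 143] ⇒ [5, 112, 144]
  ZebX CCACA/0: at [28, 49, 82, 103, 121] ⇒ [28, 49, 82, 103, 121]
  IvoIV TTCCGC/6: at [14, 42, 60, 66, 88, 126, 137] ⇒ [20, 48, 66, 72, 94, 132, 143]
  LmaIII (TCGGAATA, off=5): no sites

Pooled cuts: [5, 20, 28, 48, 49, 66, 72, 82, 94, 103, 112, 121, 132, 143, 144]

Fragment lengths:
  5→20: 15 bp
  20→28: 8 bp
  28→48: 20 bp
  48→49: 1 bp
  49→66: 17 bp
  66→72: 6 bp
  72→82: 10 bp
  82→94: 12 bp
  94→103: 9 bp
  103→112: 9 bp
  112→121: 9 bp
  121→132: 11 bp
  132→143: 11 bp
  143→144: 1 bp
  144→5 (wrap): 155-144+5 = 16 bp

[1,1,6,8,9,9,9,10,11,11,12,15,16,17,20]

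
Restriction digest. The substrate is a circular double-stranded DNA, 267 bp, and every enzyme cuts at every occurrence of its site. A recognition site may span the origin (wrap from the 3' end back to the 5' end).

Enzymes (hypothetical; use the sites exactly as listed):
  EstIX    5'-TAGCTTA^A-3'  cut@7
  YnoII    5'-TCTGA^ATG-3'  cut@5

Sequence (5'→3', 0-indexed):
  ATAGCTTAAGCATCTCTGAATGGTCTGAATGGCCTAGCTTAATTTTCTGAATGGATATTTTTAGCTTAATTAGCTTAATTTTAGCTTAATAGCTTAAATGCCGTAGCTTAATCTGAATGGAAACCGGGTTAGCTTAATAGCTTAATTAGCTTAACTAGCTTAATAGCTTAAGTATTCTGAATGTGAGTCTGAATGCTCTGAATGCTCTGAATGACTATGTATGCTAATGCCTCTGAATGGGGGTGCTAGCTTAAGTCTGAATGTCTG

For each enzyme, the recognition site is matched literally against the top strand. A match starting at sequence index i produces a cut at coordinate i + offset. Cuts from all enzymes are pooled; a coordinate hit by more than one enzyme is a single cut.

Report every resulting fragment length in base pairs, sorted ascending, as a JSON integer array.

Site scan:
  EstIX (TAGCTTAA, off=7): starts [1, 34, 61, 70, 81, 89, 103, 129, 137, 146, 155, 163, 246] → cuts [8, 41, 68, 77, 88, 96, 110, 136, 144, 153, 162, 170, 253]
  YnoII (TCTGAATG, off=5): starts [14, 23, 45, 111, 175, 187, 196, 205, 231, 255] → cuts [19, 28, 50, 116, 180, 192, 201, 210, 236, 260]

All cut coordinates (distinct, sorted): [8, 19, 28, 41, 50, 68, 77, 88, 96, 110, 116, 136, 144, 153, 162, 170, 180, 192, 201, 210, 236, 253, 260]

Fragments:
  8→19: 11 bp
  19→28: 9 bp
  28→41: 13 bp
  41→50: 9 bp
  50→68: 18 bp
  68→77: 9 bp
  77→88: 11 bp
  88→96: 8 bp
  96→110: 14 bp
  110→116: 6 bp
  116→136: 20 bp
  136→144: 8 bp
  144→153: 9 bp
  153→162: 9 bp
  162→170: 8 bp
  170→180: 10 bp
  180→192: 12 bp
  192→201: 9 bp
  201→210: 9 bp
  210→236: 26 bp
  236→253: 17 bp
  253→260: 7 bp
  260→8 (wrap): 267-260+8 = 15 bp

[6,7,8,8,8,9,9,9,9,9,9,9,10,11,11,12,13,14,15,17,18,20,26]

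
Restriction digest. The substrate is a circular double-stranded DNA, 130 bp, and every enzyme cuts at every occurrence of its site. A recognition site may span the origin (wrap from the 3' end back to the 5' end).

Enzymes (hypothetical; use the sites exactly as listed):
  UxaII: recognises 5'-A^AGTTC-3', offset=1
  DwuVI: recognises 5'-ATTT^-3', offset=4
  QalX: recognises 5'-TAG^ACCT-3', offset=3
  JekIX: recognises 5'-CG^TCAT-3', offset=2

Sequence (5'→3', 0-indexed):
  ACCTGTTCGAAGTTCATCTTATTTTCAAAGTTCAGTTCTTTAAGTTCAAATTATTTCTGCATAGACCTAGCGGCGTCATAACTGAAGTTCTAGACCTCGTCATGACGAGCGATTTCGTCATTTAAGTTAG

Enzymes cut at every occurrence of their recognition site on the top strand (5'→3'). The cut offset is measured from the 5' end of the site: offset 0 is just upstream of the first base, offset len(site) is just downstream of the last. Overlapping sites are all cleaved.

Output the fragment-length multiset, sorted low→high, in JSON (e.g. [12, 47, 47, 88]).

[2,4,6,6,7,8,8,10,10,11,14,14,14,16]

Per-enzyme occurrences:
  UxaII (AAGTTC, off=1): starts [9, 27, 41, 84] → cuts [10, 28, 42, 85]
  DwuVI (ATTT, off=4): starts [20, 52, 111, 119] → cuts [24, 56, 115, 123]
  QalX (TAGACCT, off=3): starts [61, 90, 127] → cuts [0, 64, 93]
  JekIX (CGTCAT, off=2): starts [73, 97, 115] → cuts [75, 99, 117]

All cut coordinates (distinct, sorted): [0, 10, 24, 28, 42, 56, 64, 75, 85, 93, 99, 115, 117, 123]

Fragment lengths:
  0→10: 10 bp
  10→24: 14 bp
  24→28: 4 bp
  28→42: 14 bp
  42→56: 14 bp
  56→64: 8 bp
  64→75: 11 bp
  75→85: 10 bp
  85→93: 8 bp
  93→99: 6 bp
  99→115: 16 bp
  115→117: 2 bp
  117→123: 6 bp
  123→0 (wrap): 130-123+0 = 7 bp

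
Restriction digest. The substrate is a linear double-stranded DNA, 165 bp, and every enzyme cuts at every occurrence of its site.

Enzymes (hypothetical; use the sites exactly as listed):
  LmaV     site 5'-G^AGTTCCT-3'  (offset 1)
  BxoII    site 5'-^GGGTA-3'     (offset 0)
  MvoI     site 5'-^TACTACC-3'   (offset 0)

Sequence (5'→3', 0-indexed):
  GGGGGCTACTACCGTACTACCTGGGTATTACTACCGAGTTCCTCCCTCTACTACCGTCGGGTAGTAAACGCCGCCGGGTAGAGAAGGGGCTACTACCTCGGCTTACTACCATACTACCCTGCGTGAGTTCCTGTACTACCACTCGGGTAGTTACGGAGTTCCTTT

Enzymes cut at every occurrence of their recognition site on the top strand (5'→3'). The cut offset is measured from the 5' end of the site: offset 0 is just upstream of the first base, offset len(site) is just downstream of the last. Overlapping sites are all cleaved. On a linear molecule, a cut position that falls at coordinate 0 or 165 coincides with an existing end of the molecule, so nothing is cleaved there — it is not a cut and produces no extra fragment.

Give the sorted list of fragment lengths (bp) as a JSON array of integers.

Per-enzyme occurrences:
  LmaV (GAGTTCCT, off=1): starts [35, 124, 155] → cuts [36, 125, 156]
  BxoII (GGGTA, off=0): starts [22, 58, 75, 144] → cuts [22, 58, 75, 144]
  MvoI (TACTACC, off=0): starts [6, 14, 28, 48, 90, 103, 111, 133] → cuts [6, 14, 28, 48, 90, 103, 111, 133]

Pooled cuts: [6, 14, 22, 28, 36, 48, 58, 75, 90, 103, 111, 125, 133, 144, 156]

Fragment lengths:
  [0,6): 6 bp
  [6,14): 8 bp
  [14,22): 8 bp
  [22,28): 6 bp
  [28,36): 8 bp
  [36,48): 12 bp
  [48,58): 10 bp
  [58,75): 17 bp
  [75,90): 15 bp
  [90,103): 13 bp
  [103,111): 8 bp
  [111,125): 14 bp
  [125,133): 8 bp
  [133,144): 11 bp
  [144,156): 12 bp
  [156,165): 9 bp

[6,6,8,8,8,8,8,9,10,11,12,12,13,14,15,17]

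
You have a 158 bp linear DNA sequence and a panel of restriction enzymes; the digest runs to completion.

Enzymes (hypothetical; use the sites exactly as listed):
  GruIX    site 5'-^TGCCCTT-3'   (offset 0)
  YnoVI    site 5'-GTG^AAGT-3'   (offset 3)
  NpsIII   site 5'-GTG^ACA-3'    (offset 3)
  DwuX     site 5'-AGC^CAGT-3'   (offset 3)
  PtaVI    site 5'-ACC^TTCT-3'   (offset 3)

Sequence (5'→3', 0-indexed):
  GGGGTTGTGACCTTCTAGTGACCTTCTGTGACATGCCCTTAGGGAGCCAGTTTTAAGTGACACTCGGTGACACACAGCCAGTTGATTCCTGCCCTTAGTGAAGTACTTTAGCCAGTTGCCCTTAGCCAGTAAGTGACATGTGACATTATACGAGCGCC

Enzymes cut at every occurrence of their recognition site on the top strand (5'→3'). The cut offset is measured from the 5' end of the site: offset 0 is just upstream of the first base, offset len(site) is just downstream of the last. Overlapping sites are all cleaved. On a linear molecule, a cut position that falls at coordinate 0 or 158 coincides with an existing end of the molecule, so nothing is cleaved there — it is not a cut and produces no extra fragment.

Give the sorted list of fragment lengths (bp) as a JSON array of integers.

[3,4,7,7,9,9,10,10,11,11,11,12,12,12,14,16]

Per-enzyme occurrences:
  GruIX TGCCCTT/0: at [33, 89, 116] ⇒ [33, 89, 116]
  YnoVI GTGAAGT/3: at [97] ⇒ [100]
  NpsIII GTGACA/3: at [27, 56, 66, 132, 139] ⇒ [30, 59, 69, 135, 142]
  DwuX AGCCAGT/3: at [44, 75, 109, 123] ⇒ [47, 78, 112, 126]
  PtaVI ACCTTCT/3: at [9, 20] ⇒ [12, 23]

All cut coordinates (distinct, sorted): [12, 23, 30, 33, 47, 59, 69, 78, 89, 100, 112, 116, 126, 135, 142]

Fragments:
  [0,12): 12 bp
  [12,23): 11 bp
  [23,30): 7 bp
  [30,33): 3 bp
  [33,47): 14 bp
  [47,59): 12 bp
  [59,69): 10 bp
  [69,78): 9 bp
  [78,89): 11 bp
  [89,100): 11 bp
  [100,112): 12 bp
  [112,116): 4 bp
  [116,126): 10 bp
  [126,135): 9 bp
  [135,142): 7 bp
  [142,158): 16 bp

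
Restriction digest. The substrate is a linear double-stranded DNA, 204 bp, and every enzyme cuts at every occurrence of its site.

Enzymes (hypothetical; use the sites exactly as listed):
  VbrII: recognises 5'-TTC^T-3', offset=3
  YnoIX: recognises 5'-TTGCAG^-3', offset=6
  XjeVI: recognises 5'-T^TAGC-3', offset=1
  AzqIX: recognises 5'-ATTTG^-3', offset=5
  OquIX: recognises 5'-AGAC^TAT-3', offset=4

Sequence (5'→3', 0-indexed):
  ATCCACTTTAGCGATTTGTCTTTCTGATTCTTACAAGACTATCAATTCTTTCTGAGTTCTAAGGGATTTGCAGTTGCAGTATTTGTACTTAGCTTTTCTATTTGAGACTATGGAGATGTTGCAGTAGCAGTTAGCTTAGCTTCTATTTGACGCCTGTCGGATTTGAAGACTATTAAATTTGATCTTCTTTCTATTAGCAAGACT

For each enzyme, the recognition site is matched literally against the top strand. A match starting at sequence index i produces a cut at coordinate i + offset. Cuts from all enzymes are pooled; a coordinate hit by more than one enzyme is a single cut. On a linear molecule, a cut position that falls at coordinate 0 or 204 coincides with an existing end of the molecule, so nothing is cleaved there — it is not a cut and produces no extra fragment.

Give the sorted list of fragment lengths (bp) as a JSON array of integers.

[3,3,4,4,4,4,5,5,6,6,6,6,6,6,6,7,7,7,8,9,9,9,10,10,11,11,16,16]

Per-enzyme occurrences:
  VbrII TTCT/3: at [21, 27, 45, 49, 56, 95, 140, 184, 188] ⇒ [24, 30, 48, 52, 59, 98, 143, 187, 191]
  YnoIX TTGCAG/6: at [67, 73, 118] ⇒ [73, 79, 124]
  XjeVI TTAGC/1: at [7, 88, 130, 135, 193] ⇒ [8, 89, 131, 136, 194]
  AzqIX ATTTG/5: at [13, 65, 80, 99, 144, 160, 176] ⇒ [18, 70, 85, 104, 149, 165, 181]
  OquIX AGACTAT/4: at [35, 104, 166] ⇒ [39, 108, 170]

Pooled cuts: [8, 18, 24, 30, 39, 48, 52, 59, 70, 73, 79, 85, 89, 98, 104, 108, 124, 131, 136, 143, 149, 165, 170, 181, 187, 191, 194]

Fragments:
  [0,8): 8 bp
  [8,18): 10 bp
  [18,24): 6 bp
  [24,30): 6 bp
  [30,39): 9 bp
  [39,48): 9 bp
  [48,52): 4 bp
  [52,59): 7 bp
  [59,70): 11 bp
  [70,73): 3 bp
  [73,79): 6 bp
  [79,85): 6 bp
  [85,89): 4 bp
  [89,98): 9 bp
  [98,104): 6 bp
  [104,108): 4 bp
  [108,124): 16 bp
  [124,131): 7 bp
  [131,136): 5 bp
  [136,143): 7 bp
  [143,149): 6 bp
  [149,165): 16 bp
  [165,170): 5 bp
  [170,181): 11 bp
  [181,187): 6 bp
  [187,191): 4 bp
  [191,194): 3 bp
  [194,204): 10 bp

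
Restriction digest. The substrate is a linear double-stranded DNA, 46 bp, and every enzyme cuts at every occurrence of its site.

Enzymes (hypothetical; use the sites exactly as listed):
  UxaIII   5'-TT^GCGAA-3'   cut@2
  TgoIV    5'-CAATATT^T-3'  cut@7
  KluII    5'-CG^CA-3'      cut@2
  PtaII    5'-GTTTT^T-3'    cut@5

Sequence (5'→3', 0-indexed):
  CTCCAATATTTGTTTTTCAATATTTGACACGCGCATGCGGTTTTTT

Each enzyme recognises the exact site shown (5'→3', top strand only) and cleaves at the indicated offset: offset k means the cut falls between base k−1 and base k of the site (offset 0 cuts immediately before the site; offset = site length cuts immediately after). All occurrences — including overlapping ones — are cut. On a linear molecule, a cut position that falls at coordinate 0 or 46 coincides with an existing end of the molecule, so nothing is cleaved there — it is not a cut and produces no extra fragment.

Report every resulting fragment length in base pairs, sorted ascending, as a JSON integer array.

Scan for sites:
  UxaIII (TTGCGAA, off=2): no sites
  TgoIV CAATATTT/7: at [3, 17] ⇒ [10, 24]
  KluII CGCA/2: at [31] ⇒ [33]
  PtaII GTTTTT/5: at [11, 39] ⇒ [16, 44]

All cut coordinates (distinct, sorted): [10, 16, 24, 33, 44]

Fragment lengths:
  [0,10): 10 bp
  [10,16): 6 bp
  [16,24): 8 bp
  [24,33): 9 bp
  [33,44): 11 bp
  [44,46): 2 bp

[2,6,8,9,10,11]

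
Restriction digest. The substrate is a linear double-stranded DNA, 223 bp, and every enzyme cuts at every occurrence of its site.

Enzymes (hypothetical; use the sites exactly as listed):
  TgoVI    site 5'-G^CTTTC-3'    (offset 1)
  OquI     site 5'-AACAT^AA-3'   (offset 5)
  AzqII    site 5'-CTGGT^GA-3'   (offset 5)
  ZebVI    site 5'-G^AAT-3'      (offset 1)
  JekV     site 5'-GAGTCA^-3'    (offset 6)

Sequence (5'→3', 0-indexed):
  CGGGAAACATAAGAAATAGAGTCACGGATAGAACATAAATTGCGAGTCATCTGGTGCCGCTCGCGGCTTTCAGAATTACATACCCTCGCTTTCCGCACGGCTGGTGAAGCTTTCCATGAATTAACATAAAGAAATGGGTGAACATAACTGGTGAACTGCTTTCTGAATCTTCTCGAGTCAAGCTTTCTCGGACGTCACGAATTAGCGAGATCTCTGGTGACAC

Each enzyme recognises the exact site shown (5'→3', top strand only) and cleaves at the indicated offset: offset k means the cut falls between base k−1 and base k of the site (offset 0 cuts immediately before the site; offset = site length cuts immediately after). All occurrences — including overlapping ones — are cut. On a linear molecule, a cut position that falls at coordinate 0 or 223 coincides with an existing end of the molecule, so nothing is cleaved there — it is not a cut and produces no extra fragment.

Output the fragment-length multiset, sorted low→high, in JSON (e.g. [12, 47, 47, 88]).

[2,4,5,6,7,7,7,9,9,10,12,13,14,15,15,17,17,17,18,19]

Per-enzyme occurrences:
  TgoVI GCTTTC/1: at [65, 87, 108, 157, 181] ⇒ [66, 88, 109, 158, 182]
  OquI AACATAA/5: at [5, 31, 122, 140] ⇒ [10, 36, 127, 145]
  AzqII CTGGTGA/5: at [100, 147, 213] ⇒ [105, 152, 218]
  ZebVI GAAT/1: at [72, 117, 164, 198] ⇒ [73, 118, 165, 199]
  JekV GAGTCA/6: at [18, 43, 174] ⇒ [24, 49, 180]

Pooled cuts: [10, 24, 36, 49, 66, 73, 88, 105, 109, 118, 127, 145, 152, 158, 165, 180, 182, 199, 218]

Fragment lengths:
  [0,10): 10 bp
  [10,24): 14 bp
  [24,36): 12 bp
  [36,49): 13 bp
  [49,66): 17 bp
  [66,73): 7 bp
  [73,88): 15 bp
  [88,105): 17 bp
  [105,109): 4 bp
  [109,118): 9 bp
  [118,127): 9 bp
  [127,145): 18 bp
  [145,152): 7 bp
  [152,158): 6 bp
  [158,165): 7 bp
  [165,180): 15 bp
  [180,182): 2 bp
  [182,199): 17 bp
  [199,218): 19 bp
  [218,223): 5 bp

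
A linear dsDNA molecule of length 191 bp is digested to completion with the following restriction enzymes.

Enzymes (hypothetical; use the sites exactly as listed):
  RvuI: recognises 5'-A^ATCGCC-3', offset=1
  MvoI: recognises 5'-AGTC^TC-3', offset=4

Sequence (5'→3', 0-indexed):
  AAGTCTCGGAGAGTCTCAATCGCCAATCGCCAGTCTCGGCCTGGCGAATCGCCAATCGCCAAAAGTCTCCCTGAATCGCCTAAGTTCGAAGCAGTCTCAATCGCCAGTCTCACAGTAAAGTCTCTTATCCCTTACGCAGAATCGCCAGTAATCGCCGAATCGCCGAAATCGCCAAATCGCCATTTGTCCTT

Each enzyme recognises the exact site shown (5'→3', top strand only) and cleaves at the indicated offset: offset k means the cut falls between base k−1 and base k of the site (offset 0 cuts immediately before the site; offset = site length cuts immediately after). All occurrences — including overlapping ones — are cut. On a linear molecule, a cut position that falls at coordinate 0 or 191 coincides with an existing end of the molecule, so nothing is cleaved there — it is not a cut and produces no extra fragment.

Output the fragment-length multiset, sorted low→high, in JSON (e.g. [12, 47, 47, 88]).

[3,3,5,7,7,7,8,8,9,10,10,10,10,12,13,13,16,18,22]

Per-enzyme occurrences:
  RvuI (AATCGCC, off=1): starts [17, 24, 46, 53, 73, 98, 139, 149, 157, 166, 174] → cuts [18, 25, 47, 54, 74, 99, 140, 150, 158, 167, 175]
  MvoI (AGTCTC, off=4): starts [1, 11, 31, 63, 92, 105, 118] → cuts [5, 15, 35, 67, 96, 109, 122]

Pooled cuts: [5, 15, 18, 25, 35, 47, 54, 67, 74, 96, 99, 109, 122, 140, 150, 158, 167, 175]

Fragments:
  [0,5): 5 bp
  [5,15): 10 bp
  [15,18): 3 bp
  [18,25): 7 bp
  [25,35): 10 bp
  [35,47): 12 bp
  [47,54): 7 bp
  [54,67): 13 bp
  [67,74): 7 bp
  [74,96): 22 bp
  [96,99): 3 bp
  [99,109): 10 bp
  [109,122): 13 bp
  [122,140): 18 bp
  [140,150): 10 bp
  [150,158): 8 bp
  [158,167): 9 bp
  [167,175): 8 bp
  [175,191): 16 bp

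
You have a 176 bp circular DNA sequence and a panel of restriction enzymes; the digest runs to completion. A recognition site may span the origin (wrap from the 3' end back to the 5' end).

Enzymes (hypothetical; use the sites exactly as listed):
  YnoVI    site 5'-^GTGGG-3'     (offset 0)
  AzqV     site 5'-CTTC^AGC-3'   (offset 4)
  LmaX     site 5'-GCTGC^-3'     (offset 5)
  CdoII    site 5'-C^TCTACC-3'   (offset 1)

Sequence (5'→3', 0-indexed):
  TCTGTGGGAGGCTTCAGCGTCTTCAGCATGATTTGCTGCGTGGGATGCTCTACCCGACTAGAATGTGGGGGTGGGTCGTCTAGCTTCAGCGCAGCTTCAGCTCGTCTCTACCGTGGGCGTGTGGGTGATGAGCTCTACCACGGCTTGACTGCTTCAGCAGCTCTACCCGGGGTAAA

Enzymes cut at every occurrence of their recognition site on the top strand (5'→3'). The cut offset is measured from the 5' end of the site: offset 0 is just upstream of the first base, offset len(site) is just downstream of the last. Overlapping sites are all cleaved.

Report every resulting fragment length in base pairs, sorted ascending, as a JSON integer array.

Site scan:
  YnoVI (GTGGG, off=0): starts [3, 39, 64, 70, 112, 120] → cuts [3, 39, 64, 70, 112, 120]
  AzqV (CTTCAGC, off=4): starts [11, 20, 83, 94, 151] → cuts [15, 24, 87, 98, 155]
  LmaX (GCTGC, off=5): starts [34] → cuts [39]
  CdoII (CTCTACC, off=1): starts [47, 105, 132, 160] → cuts [48, 106, 133, 161]

All cut coordinates (distinct, sorted): [3, 15, 24, 39, 48, 64, 70, 87, 98, 106, 112, 120, 133, 155, 161]

Fragments:
  3→15: 12 bp
  15→24: 9 bp
  24→39: 15 bp
  39→48: 9 bp
  48→64: 16 bp
  64→70: 6 bp
  70→87: 17 bp
  87→98: 11 bp
  98→106: 8 bp
  106→112: 6 bp
  112→120: 8 bp
  120→133: 13 bp
  133→155: 22 bp
  155→161: 6 bp
  161→3 (wrap): 176-161+3 = 18 bp

[6,6,6,8,8,9,9,11,12,13,15,16,17,18,22]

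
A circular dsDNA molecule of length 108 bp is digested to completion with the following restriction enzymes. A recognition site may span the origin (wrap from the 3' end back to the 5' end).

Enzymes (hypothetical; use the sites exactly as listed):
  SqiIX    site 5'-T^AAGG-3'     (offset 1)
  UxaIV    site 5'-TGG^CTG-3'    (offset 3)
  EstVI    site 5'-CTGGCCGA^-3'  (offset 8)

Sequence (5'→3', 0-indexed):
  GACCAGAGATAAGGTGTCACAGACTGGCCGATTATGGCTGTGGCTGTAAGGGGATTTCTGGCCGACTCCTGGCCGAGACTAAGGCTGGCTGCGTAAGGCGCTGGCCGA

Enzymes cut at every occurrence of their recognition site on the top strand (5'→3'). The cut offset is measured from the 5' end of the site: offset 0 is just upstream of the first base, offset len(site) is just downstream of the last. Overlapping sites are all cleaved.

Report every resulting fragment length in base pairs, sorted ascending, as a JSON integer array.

Site scan:
  SqiIX (TAAGG, off=1): starts [9, 46, 79, 93] → cuts [10, 47, 80, 94]
  UxaIV (TGGCTG, off=3): starts [34, 40, 85] → cuts [37, 43, 88]
  EstVI (CTGGCCGA, off=8): starts [23, 57, 68, 100] → cuts [0, 31, 65, 76]

Pooled cuts: [0, 10, 31, 37, 43, 47, 65, 76, 80, 88, 94]

Fragments:
  0→10: 10 bp
  10→31: 21 bp
  31→37: 6 bp
  37→43: 6 bp
  43→47: 4 bp
  47→65: 18 bp
  65→76: 11 bp
  76→80: 4 bp
  80→88: 8 bp
  88→94: 6 bp
  94→0 (wrap): 108-94+0 = 14 bp

[4,4,6,6,6,8,10,11,14,18,21]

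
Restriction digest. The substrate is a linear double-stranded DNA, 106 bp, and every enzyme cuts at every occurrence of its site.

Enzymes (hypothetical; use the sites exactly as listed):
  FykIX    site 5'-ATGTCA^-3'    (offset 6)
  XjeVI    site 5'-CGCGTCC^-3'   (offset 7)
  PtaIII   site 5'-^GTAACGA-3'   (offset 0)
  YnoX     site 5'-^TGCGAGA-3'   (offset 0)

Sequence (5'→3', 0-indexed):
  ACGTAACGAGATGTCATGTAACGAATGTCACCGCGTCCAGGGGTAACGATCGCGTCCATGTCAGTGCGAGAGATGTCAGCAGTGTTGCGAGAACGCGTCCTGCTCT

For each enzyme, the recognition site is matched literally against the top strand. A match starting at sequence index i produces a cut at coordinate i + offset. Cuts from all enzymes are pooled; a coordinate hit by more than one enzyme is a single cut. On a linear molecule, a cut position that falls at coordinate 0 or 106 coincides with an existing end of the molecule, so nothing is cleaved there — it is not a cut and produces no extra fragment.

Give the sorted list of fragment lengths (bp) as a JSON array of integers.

[1,1,2,4,6,6,7,8,13,14,14,15,15]

Scan for sites:
  FykIX ATGTCA/6: at [10, 24, 57, 72] ⇒ [16, 30, 63, 78]
  XjeVI CGCGTCC/7: at [31, 50, 93] ⇒ [38, 57, 100]
  PtaIII GTAACGA/0: at [2, 17, 42] ⇒ [2, 17, 42]
  YnoX TGCGAGA/0: at [64, 85] ⇒ [64, 85]

All cut coordinates (distinct, sorted): [2, 16, 17, 30, 38, 42, 57, 63, 64, 78, 85, 100]

Fragment lengths:
  [0,2): 2 bp
  [2,16): 14 bp
  [16,17): 1 bp
  [17,30): 13 bp
  [30,38): 8 bp
  [38,42): 4 bp
  [42,57): 15 bp
  [57,63): 6 bp
  [63,64): 1 bp
  [64,78): 14 bp
  [78,85): 7 bp
  [85,100): 15 bp
  [100,106): 6 bp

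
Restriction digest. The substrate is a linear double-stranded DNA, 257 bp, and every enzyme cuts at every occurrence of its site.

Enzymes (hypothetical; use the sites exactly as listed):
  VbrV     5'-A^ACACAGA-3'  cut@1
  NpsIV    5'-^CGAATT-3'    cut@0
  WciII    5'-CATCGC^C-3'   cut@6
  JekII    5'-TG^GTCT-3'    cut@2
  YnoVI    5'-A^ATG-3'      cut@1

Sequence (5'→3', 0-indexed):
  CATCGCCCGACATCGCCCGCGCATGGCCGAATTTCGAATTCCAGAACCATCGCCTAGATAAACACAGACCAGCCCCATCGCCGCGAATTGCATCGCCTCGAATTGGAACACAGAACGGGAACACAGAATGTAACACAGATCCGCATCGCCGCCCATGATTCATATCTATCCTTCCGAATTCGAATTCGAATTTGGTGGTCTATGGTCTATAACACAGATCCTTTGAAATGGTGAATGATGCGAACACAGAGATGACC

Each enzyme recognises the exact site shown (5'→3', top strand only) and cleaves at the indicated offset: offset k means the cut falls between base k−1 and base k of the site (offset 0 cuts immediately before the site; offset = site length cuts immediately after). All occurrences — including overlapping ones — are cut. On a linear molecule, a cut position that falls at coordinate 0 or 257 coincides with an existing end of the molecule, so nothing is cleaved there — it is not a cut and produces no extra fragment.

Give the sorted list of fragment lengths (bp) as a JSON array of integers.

[2,2,5,6,6,6,7,7,7,7,7,8,9,9,10,11,11,13,13,14,16,17,19,20,25]

Per-enzyme occurrences:
  VbrV AACACAGA/1: at [60, 106, 119, 131, 210, 242] ⇒ [61, 107, 120, 132, 211, 243]
  NpsIV CGAATT/0: at [27, 34, 83, 98, 174, 180, 186] ⇒ [27, 34, 83, 98, 174, 180, 186]
  WciII CATCGCC/6: at [0, 10, 47, 75, 90, 143] ⇒ [6, 16, 53, 81, 96, 149]
  JekII TGGTCT/2: at [195, 202] ⇒ [197, 204]
  YnoVI AATG/1: at [126, 226, 233] ⇒ [127, 227, 234]

Pooled cuts: [6, 16, 27, 34, 53, 61, 81, 83, 96, 98, 107, 120, 127, 132, 149, 174, 180, 186, 197, 204, 211, 227, 234, 243]

Fragments:
  [0,6): 6 bp
  [6,16): 10 bp
  [16,27): 11 bp
  [27,34): 7 bp
  [34,53): 19 bp
  [53,61): 8 bp
  [61,81): 20 bp
  [81,83): 2 bp
  [83,96): 13 bp
  [96,98): 2 bp
  [98,107): 9 bp
  [107,120): 13 bp
  [120,127): 7 bp
  [127,132): 5 bp
  [132,149): 17 bp
  [149,174): 25 bp
  [174,180): 6 bp
  [180,186): 6 bp
  [186,197): 11 bp
  [197,204): 7 bp
  [204,211): 7 bp
  [211,227): 16 bp
  [227,234): 7 bp
  [234,243): 9 bp
  [243,257): 14 bp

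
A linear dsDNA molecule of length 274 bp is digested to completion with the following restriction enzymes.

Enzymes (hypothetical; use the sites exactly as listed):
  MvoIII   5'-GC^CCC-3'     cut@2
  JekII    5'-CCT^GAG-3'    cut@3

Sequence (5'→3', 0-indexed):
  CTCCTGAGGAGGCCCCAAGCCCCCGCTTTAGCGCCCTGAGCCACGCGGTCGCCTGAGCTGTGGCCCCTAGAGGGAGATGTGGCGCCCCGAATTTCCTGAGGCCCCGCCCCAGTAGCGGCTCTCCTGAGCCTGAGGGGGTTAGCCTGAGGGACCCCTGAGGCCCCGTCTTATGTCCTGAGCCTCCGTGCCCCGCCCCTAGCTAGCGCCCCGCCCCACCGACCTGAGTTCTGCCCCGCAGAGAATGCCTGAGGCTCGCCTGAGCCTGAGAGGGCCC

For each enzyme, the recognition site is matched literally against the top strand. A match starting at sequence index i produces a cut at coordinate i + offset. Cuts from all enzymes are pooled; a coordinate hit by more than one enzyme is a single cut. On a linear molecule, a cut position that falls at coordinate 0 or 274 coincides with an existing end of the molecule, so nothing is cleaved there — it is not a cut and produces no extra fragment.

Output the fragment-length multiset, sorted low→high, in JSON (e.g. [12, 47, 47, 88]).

Scan for sites:
  MvoIII GCCCC/2: at [11, 18, 62, 83, 100, 105, 159, 186, 191, 204, 209, 229] ⇒ [13, 20, 64, 85, 102, 107, 161, 188, 193, 206, 211, 231]
  JekII CCTGAG/3: at [2, 34, 51, 94, 122, 128, 142, 153, 173, 219, 244, 255, 261] ⇒ [5, 37, 54, 97, 125, 131, 145, 156, 176, 222, 247, 258, 264]

Pooled cuts: [5, 13, 20, 37, 54, 64, 85, 97, 102, 107, 125, 131, 145, 156, 161, 176, 188, 193, 206, 211, 222, 231, 247, 258, 264]

Fragments:
  [0,5): 5 bp
  [5,13): 8 bp
  [13,20): 7 bp
  [20,37): 17 bp
  [37,54): 17 bp
  [54,64): 10 bp
  [64,85): 21 bp
  [85,97): 12 bp
  [97,102): 5 bp
  [102,107): 5 bp
  [107,125): 18 bp
  [125,131): 6 bp
  [131,145): 14 bp
  [145,156): 11 bp
  [156,161): 5 bp
  [161,176): 15 bp
  [176,188): 12 bp
  [188,193): 5 bp
  [193,206): 13 bp
  [206,211): 5 bp
  [211,222): 11 bp
  [222,231): 9 bp
  [231,247): 16 bp
  [247,258): 11 bp
  [258,264): 6 bp
  [264,274): 10 bp

[5,5,5,5,5,5,6,6,7,8,9,10,10,11,11,11,12,12,13,14,15,16,17,17,18,21]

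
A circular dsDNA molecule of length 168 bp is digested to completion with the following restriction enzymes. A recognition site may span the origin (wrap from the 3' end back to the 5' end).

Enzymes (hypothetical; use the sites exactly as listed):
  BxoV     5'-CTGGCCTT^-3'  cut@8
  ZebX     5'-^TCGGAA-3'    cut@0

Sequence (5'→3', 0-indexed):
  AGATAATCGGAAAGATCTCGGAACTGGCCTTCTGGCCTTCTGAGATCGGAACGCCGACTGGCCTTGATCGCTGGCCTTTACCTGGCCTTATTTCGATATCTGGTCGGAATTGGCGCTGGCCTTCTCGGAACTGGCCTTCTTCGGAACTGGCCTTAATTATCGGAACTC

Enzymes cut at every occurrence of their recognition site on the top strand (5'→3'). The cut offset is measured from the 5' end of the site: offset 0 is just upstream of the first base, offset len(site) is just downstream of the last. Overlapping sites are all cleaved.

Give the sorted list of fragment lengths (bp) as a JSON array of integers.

Scan for sites:
  BxoV CTGGCCTT/8: at [23, 31, 57, 70, 81, 115, 130, 146] ⇒ [31, 39, 65, 78, 89, 123, 138, 154]
  ZebX TCGGAA/0: at [6, 17, 45, 103, 124, 140, 159] ⇒ [6, 17, 45, 103, 124, 140, 159]

Pooled cuts: [6, 17, 31, 39, 45, 65, 78, 89, 103, 123, 124, 138, 140, 154, 159]

Fragments:
  6→17: 11 bp
  17→31: 14 bp
  31→39: 8 bp
  39→45: 6 bp
  45→65: 20 bp
  65→78: 13 bp
  78→89: 11 bp
  89→103: 14 bp
  103→123: 20 bp
  123→124: 1 bp
  124→138: 14 bp
  138→140: 2 bp
  140→154: 14 bp
  154→159: 5 bp
  159→6 (wrap): 168-159+6 = 15 bp

[1,2,5,6,8,11,11,13,14,14,14,14,15,20,20]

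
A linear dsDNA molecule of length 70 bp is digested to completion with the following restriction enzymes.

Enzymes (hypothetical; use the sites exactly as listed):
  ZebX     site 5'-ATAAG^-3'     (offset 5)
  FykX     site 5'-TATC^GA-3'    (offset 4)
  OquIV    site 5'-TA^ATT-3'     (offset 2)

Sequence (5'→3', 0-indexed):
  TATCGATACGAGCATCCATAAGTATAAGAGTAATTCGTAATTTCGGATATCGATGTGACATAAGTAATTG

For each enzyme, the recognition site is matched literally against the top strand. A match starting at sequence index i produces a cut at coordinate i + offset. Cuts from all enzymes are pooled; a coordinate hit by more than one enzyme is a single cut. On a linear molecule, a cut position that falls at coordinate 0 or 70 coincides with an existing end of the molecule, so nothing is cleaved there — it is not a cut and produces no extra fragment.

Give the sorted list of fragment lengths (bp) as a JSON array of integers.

Site scan:
  ZebX (ATAAG, off=5): starts [17, 23, 59] → cuts [22, 28, 64]
  FykX (TATCGA, off=4): starts [0, 47] → cuts [4, 51]
  OquIV (TAATT, off=2): starts [30, 37, 64] → cuts [32, 39, 66]

Pooled cuts: [4, 22, 28, 32, 39, 51, 64, 66]

Fragments:
  [0,4): 4 bp
  [4,22): 18 bp
  [22,28): 6 bp
  [28,32): 4 bp
  [32,39): 7 bp
  [39,51): 12 bp
  [51,64): 13 bp
  [64,66): 2 bp
  [66,70): 4 bp

[2,4,4,4,6,7,12,13,18]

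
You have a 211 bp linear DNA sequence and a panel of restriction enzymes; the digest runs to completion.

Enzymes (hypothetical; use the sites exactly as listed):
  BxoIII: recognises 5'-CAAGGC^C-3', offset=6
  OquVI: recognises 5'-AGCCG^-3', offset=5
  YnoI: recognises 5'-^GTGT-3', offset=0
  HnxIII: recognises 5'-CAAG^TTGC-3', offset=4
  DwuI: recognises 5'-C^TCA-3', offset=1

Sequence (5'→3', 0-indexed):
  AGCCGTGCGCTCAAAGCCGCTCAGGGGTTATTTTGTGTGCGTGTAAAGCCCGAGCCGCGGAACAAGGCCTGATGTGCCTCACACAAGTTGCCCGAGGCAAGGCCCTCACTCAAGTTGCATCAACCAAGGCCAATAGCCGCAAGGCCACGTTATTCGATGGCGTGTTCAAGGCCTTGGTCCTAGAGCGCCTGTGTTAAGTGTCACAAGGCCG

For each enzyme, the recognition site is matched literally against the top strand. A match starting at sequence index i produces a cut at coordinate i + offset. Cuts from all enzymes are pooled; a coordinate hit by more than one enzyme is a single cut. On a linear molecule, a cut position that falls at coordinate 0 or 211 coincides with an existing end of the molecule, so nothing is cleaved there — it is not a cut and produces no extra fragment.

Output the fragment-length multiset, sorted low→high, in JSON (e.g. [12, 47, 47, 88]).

[1,2,2,4,5,5,5,6,6,7,9,9,9,10,11,11,12,14,16,16,16,17,18]

Per-enzyme occurrences:
  BxoIII CAAGGCC/6: at [62, 97, 124, 139, 166, 203] ⇒ [68, 103, 130, 145, 172, 209]
  OquVI AGCCG/5: at [0, 14, 52, 134] ⇒ [5, 19, 57, 139]
  YnoI GTGT/0: at [34, 40, 161, 190, 197] ⇒ [34, 40, 161, 190, 197]
  HnxIII CAAGTTGC/4: at [83, 110] ⇒ [87, 114]
  DwuI CTCA/1: at [9, 19, 77, 104, 108] ⇒ [10, 20, 78, 105, 109]

All cut coordinates (distinct, sorted): [5, 10, 19, 20, 34, 40, 57, 68, 78, 87, 103, 105, 109, 114, 130, 139, 145, 161, 172, 190, 197, 209]

Fragment lengths:
  [0,5): 5 bp
  [5,10): 5 bp
  [10,19): 9 bp
  [19,20): 1 bp
  [20,34): 14 bp
  [34,40): 6 bp
  [40,57): 17 bp
  [57,68): 11 bp
  [68,78): 10 bp
  [78,87): 9 bp
  [87,103): 16 bp
  [103,105): 2 bp
  [105,109): 4 bp
  [109,114): 5 bp
  [114,130): 16 bp
  [130,139): 9 bp
  [139,145): 6 bp
  [145,161): 16 bp
  [161,172): 11 bp
  [172,190): 18 bp
  [190,197): 7 bp
  [197,209): 12 bp
  [209,211): 2 bp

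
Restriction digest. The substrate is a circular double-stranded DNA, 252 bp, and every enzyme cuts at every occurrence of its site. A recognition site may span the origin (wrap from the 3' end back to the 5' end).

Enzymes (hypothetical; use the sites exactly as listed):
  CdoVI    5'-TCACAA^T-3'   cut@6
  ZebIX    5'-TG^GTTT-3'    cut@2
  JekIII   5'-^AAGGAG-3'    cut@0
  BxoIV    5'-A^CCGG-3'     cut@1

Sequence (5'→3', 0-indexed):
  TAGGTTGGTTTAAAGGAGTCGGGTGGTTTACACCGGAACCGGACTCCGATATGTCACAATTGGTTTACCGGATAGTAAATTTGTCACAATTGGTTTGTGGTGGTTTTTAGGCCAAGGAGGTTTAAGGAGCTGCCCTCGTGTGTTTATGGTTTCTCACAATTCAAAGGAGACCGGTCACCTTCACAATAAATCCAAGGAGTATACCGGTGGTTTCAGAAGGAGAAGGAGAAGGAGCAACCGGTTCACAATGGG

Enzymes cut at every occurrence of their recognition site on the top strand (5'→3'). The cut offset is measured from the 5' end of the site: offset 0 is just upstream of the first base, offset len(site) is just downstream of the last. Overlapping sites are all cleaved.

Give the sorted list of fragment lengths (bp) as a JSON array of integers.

Site scan:
  CdoVI (TCACAAT, off=6): starts [53, 83, 153, 180, 242] → cuts [59, 89, 159, 186, 248]
  ZebIX (TGGTTT, off=2): starts [5, 23, 60, 90, 100, 146, 207] → cuts [7, 25, 62, 92, 102, 148, 209]
  JekIII (AAGGAG, off=0): starts [12, 113, 123, 163, 193, 216, 222, 228] → cuts [12, 113, 123, 163, 193, 216, 222, 228]
  BxoIV (ACCGG, off=1): starts [31, 37, 66, 169, 202, 236] → cuts [32, 38, 67, 170, 203, 237]

All cut coordinates (distinct, sorted): [7, 12, 25, 32, 38, 59, 62, 67, 89, 92, 102, 113, 123, 148, 159, 163, 170, 186, 193, 203, 209, 216, 222, 228, 237, 248]

Fragments:
  7→12: 5 bp
  12→25: 13 bp
  25→32: 7 bp
  32→38: 6 bp
  38→59: 21 bp
  59→62: 3 bp
  62→67: 5 bp
  67→89: 22 bp
  89→92: 3 bp
  92→102: 10 bp
  102→113: 11 bp
  113→123: 10 bp
  123→148: 25 bp
  148→159: 11 bp
  159→163: 4 bp
  163→170: 7 bp
  170→186: 16 bp
  186→193: 7 bp
  193→203: 10 bp
  203→209: 6 bp
  209→216: 7 bp
  216→222: 6 bp
  222→228: 6 bp
  228→237: 9 bp
  237→248: 11 bp
  248→7 (wrap): 252-248+7 = 11 bp

[3,3,4,5,5,6,6,6,6,7,7,7,7,9,10,10,10,11,11,11,11,13,16,21,22,25]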